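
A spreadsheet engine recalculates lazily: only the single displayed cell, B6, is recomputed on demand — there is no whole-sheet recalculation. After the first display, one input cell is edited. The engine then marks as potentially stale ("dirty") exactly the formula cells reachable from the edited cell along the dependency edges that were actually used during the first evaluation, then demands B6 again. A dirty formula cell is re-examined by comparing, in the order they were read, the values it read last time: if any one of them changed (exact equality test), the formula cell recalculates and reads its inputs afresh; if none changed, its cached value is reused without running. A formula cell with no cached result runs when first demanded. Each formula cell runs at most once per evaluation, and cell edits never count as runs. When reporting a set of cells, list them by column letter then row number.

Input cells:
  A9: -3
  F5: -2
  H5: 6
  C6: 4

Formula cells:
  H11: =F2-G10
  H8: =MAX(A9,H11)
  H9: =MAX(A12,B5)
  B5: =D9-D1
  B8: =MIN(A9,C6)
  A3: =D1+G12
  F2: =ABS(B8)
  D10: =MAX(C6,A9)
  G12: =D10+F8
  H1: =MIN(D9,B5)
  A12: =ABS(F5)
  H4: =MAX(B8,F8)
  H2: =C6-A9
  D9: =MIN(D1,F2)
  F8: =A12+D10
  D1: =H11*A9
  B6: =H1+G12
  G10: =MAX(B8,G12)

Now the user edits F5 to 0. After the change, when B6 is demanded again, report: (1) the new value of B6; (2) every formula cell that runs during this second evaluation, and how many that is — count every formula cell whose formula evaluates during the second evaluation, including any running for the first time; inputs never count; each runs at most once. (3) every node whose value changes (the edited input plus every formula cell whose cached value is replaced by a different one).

New value of B6: -4.
Formula cells that run: A12, B5, B6, D1, D9, F8, G10, G12, H1, H11 — 10 in total.
Values that change: A12, B5, B6, D1, F5, F8, G10, G12, H1, H11.

First evaluation (everything demanded from the output):
  A12 = ABS(-2) = 2
  B8 = MIN(-3, 4) = -3
  D10 = MAX(4, -3) = 4
  F2 = ABS(-3) = 3
  F8 = 2 + 4 = 6
  G12 = 4 + 6 = 10
  G10 = MAX(-3, 10) = 10
  H11 = 3 - 10 = -7
  D1 = -7 * -3 = 21
  D9 = MIN(21, 3) = 3
  B5 = 3 - 21 = -18
  H1 = MIN(3, -18) = -18
  B6 = -18 + 10 = -8

Propagation after the edit:
  A12: runs — F5 -2->0; result 0.
  F8: runs — A12 2->0; result 4.
  G12: runs — F8 6->4; result 8.
  G10: runs — G12 10->8; result 8.
  H11: runs — G10 10->8; result -5.
  D1: runs — H11 -7->-5; result 15.
  D9: runs — D1 21->15; result 3 (same value as before).
  B5: runs — D1 21->15; result -12.
  H1: runs — B5 -18->-12; result -12.
  B6: runs — H1 -18->-12; G12 10->8; result -4.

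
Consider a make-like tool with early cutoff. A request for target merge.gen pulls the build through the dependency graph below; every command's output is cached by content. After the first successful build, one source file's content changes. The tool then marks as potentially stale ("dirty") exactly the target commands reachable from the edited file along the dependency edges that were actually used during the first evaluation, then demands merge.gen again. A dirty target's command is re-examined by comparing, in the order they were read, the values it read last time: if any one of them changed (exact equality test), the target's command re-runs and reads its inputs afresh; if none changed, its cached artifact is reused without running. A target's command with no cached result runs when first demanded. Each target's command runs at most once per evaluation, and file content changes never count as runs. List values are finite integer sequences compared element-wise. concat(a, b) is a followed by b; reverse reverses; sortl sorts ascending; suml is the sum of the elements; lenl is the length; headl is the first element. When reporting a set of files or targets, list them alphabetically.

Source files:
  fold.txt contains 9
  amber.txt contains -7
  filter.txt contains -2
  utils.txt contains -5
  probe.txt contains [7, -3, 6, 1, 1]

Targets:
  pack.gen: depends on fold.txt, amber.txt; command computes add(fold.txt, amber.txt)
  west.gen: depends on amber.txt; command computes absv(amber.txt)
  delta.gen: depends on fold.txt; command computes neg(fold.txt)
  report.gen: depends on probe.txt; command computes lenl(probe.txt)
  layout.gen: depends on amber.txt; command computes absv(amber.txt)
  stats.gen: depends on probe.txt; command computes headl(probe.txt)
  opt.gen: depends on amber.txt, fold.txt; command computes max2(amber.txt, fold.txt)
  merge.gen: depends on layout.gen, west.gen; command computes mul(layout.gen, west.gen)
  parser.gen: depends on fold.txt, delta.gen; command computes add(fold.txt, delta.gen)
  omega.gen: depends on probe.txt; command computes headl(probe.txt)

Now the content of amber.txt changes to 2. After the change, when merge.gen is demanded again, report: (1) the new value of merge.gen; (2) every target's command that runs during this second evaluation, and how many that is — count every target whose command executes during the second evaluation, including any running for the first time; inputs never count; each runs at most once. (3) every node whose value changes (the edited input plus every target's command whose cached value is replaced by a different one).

Demanding merge.gen again yields 4.
3 target commands run: layout.gen, merge.gen, west.gen.
The nodes whose values change: amber.txt, layout.gen, merge.gen, west.gen.

First demand of the output computes:
  layout.gen = absv(-7) = 7
  west.gen = absv(-7) = 7
  merge.gen = mul(7, 7) = 49

After the edit, cleaning proceeds:
  layout.gen: a read changed (amber.txt -7->2) — executes, giving 2.
  west.gen: a read changed (amber.txt -7->2) — executes, giving 2.
  merge.gen: a read changed (layout.gen 7->2; west.gen 7->2) — executes, giving 4.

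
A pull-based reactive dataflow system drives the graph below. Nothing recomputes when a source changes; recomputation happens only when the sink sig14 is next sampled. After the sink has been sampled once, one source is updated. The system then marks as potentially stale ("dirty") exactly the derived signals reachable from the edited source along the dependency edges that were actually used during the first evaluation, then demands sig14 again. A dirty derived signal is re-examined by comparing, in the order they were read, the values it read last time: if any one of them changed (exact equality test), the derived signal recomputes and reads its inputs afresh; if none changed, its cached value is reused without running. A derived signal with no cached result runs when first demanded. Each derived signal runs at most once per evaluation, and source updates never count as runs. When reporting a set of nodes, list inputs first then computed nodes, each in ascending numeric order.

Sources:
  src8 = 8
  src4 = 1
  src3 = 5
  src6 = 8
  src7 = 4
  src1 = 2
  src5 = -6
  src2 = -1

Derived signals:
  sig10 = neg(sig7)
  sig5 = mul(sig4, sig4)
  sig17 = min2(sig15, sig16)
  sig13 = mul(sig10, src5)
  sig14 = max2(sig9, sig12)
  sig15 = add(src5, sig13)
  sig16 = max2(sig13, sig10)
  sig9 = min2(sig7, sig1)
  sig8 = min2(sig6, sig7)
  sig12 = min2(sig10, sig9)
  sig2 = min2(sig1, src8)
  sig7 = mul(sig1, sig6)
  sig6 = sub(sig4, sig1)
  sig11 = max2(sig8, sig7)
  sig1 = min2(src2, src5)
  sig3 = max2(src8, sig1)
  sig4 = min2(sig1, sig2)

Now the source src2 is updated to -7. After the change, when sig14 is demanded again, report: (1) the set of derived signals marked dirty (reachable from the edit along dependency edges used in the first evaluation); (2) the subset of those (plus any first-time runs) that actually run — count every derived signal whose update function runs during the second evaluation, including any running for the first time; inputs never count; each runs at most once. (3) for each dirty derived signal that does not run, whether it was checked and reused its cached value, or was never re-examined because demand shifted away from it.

First evaluation (everything demanded from the output):
  sig1 = min2(-1, -6) = -6
  sig2 = min2(-6, 8) = -6
  sig4 = min2(-6, -6) = -6
  sig6 = sub(-6, -6) = 0
  sig7 = mul(-6, 0) = 0
  sig9 = min2(0, -6) = -6
  sig10 = neg(0) = 0
  sig12 = min2(0, -6) = -6
  sig14 = max2(-6, -6) = -6

Propagation after the edit:
  sig1: runs — src2 -1->-7; result -7.
  sig2: runs — sig1 -6->-7; result -7.
  sig4: runs — sig1 -6->-7; sig2 -6->-7; result -7.
  sig6: runs — sig4 -6->-7; sig1 -6->-7; result 0 (same value as before).
  sig7: runs — sig1 -6->-7; result 0 (same value as before).
  sig9: runs — sig1 -6->-7; result -7.
  sig10: checked — values it read are unchanged (sig7 unchanged); reused cached 0 without running.
  sig12: runs — sig9 -6->-7; result -7.
  sig14: runs — sig9 -6->-7; sig12 -6->-7; result -7.

Key observation: the cutoff stops propagation at sig10 — its inputs' values are unchanged, so it reuses its cache.

Marked dirty: sig1, sig2, sig4, sig6, sig7, sig9, sig10, sig12, sig14.
Derived signals that run: sig1, sig2, sig4, sig6, sig7, sig9, sig12, sig14 — 8 in total.
Checked but reused from cache: sig10.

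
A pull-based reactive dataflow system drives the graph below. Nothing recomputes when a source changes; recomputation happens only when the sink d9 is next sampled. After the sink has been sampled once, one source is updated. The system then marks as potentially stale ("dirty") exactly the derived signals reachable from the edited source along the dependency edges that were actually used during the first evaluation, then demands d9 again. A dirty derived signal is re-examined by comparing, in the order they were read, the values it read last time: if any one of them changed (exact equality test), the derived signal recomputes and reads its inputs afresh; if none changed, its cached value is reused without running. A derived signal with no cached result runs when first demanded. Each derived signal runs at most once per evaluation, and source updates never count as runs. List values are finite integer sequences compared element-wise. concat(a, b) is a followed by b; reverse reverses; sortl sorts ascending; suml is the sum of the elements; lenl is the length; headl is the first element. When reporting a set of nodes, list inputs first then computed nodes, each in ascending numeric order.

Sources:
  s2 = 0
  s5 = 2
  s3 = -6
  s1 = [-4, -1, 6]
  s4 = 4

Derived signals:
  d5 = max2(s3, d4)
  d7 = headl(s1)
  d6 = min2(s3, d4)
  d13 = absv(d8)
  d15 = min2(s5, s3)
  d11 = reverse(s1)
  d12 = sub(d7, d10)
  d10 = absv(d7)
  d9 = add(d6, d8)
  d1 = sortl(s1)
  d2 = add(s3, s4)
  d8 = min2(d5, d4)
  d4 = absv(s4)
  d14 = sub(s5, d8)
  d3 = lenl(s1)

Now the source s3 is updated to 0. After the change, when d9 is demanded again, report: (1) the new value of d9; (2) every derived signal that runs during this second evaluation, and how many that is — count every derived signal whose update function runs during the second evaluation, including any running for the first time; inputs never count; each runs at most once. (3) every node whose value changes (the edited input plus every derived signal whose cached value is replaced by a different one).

First evaluation (everything demanded from the output):
  d4 = absv(4) = 4
  d5 = max2(-6, 4) = 4
  d6 = min2(-6, 4) = -6
  d8 = min2(4, 4) = 4
  d9 = add(-6, 4) = -2

Propagation after the edit:
  d5: runs — s3 -6->0; result 4 (same value as before).
  d6: runs — s3 -6->0; result 0.
  d8: checked — values it read are unchanged (d5 unchanged, d4 unchanged); reused cached 4 without running.
  d9: runs — d6 -6->0; result 4.

Key observation: the cutoff stops propagation at d8 — its inputs' values are unchanged, so it reuses its cache.

New value of d9: 4.
Derived signals that run: d5, d6, d9 — 3 in total.
Values that change: s3, d6, d9.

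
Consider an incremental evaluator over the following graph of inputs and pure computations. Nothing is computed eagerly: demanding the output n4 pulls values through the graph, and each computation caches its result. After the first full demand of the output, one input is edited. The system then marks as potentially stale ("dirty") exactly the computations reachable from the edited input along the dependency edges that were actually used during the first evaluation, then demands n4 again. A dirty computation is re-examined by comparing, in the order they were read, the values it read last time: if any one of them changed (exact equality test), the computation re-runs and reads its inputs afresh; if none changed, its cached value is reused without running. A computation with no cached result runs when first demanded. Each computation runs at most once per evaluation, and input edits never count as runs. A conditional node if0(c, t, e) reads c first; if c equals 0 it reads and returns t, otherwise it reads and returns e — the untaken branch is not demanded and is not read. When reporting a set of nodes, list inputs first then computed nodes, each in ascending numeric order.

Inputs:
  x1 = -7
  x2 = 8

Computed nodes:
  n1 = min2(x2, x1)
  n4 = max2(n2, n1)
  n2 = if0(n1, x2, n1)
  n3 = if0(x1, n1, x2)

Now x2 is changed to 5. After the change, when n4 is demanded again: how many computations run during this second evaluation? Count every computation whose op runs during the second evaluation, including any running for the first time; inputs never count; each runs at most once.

Initial pass — values computed on the first demand:
  n1 = min2(8, -7) = -7
  n2 = if0(n1=-7 -> else branch n1) = -7
  n4 = max2(-7, -7) = -7

Second demand — change propagation:
  n1: re-runs because x2 8->5; new result -7 (unchanged).
  n2: re-examined; everything it read last time is the same (n1 unchanged, n1 unchanged) — cache -7 kept, no run.
  n4: re-examined; everything it read last time is the same (n2 unchanged, n1 unchanged) — cache -7 kept, no run.

The important point: n1 recomputes to an identical value, and the output ends up unchanged.

Run set: n1 (1 run).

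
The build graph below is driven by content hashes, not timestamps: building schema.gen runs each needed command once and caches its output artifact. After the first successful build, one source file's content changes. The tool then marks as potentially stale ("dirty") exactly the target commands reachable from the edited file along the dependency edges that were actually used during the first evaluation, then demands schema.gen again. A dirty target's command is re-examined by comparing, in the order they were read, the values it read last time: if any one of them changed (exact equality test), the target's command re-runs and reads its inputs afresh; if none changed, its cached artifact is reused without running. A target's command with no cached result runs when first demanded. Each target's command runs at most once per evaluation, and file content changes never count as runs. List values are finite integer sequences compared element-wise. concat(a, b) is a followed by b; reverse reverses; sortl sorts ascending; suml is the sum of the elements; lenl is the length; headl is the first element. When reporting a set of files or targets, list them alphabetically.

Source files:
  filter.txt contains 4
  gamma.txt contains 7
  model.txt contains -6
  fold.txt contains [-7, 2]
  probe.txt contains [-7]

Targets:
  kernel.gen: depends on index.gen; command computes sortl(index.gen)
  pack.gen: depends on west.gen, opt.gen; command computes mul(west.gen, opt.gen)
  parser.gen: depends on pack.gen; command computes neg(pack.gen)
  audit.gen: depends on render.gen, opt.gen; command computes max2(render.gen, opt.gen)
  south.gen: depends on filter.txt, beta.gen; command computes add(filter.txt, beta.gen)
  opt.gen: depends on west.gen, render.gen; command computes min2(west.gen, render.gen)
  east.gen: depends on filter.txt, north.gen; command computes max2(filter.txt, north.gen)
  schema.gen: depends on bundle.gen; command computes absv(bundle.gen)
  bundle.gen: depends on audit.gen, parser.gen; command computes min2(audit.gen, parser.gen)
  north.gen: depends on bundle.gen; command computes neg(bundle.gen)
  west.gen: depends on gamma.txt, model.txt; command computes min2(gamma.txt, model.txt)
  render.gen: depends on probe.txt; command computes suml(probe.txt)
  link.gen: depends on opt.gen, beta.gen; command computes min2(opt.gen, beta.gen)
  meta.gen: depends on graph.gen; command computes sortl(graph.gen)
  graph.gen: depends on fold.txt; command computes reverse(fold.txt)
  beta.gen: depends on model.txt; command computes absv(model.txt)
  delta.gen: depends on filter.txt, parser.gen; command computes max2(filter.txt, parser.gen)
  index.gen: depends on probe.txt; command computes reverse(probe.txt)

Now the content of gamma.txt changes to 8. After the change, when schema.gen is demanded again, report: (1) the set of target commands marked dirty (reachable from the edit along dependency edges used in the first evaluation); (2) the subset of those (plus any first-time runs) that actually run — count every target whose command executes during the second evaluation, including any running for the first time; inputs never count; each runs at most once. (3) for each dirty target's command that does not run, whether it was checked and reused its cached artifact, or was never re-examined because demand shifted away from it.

Dirty set: audit.gen, bundle.gen, opt.gen, pack.gen, parser.gen, schema.gen, west.gen.
Run set: west.gen (1 run).
Re-examined without running (cache reused): audit.gen, bundle.gen, opt.gen, pack.gen, parser.gen, schema.gen.
The important point: west.gen recomputes to an identical value, and the output ends up unchanged.

Initial pass — values computed on the first demand:
  render.gen = suml([-7]) = -7
  west.gen = min2(7, -6) = -6
  opt.gen = min2(-6, -7) = -7
  audit.gen = max2(-7, -7) = -7
  pack.gen = mul(-6, -7) = 42
  parser.gen = neg(42) = -42
  bundle.gen = min2(-7, -42) = -42
  schema.gen = absv(-42) = 42

Second demand — change propagation:
  west.gen: re-runs because gamma.txt 7->8; new result -6 (unchanged).
  opt.gen: re-examined; everything it read last time is the same (west.gen unchanged, render.gen unchanged) — cache -7 kept, no run.
  audit.gen: re-examined; everything it read last time is the same (render.gen unchanged, opt.gen unchanged) — cache -7 kept, no run.
  pack.gen: re-examined; everything it read last time is the same (west.gen unchanged, opt.gen unchanged) — cache 42 kept, no run.
  parser.gen: re-examined; everything it read last time is the same (pack.gen unchanged) — cache -42 kept, no run.
  bundle.gen: re-examined; everything it read last time is the same (audit.gen unchanged, parser.gen unchanged) — cache -42 kept, no run.
  schema.gen: re-examined; everything it read last time is the same (bundle.gen unchanged) — cache 42 kept, no run.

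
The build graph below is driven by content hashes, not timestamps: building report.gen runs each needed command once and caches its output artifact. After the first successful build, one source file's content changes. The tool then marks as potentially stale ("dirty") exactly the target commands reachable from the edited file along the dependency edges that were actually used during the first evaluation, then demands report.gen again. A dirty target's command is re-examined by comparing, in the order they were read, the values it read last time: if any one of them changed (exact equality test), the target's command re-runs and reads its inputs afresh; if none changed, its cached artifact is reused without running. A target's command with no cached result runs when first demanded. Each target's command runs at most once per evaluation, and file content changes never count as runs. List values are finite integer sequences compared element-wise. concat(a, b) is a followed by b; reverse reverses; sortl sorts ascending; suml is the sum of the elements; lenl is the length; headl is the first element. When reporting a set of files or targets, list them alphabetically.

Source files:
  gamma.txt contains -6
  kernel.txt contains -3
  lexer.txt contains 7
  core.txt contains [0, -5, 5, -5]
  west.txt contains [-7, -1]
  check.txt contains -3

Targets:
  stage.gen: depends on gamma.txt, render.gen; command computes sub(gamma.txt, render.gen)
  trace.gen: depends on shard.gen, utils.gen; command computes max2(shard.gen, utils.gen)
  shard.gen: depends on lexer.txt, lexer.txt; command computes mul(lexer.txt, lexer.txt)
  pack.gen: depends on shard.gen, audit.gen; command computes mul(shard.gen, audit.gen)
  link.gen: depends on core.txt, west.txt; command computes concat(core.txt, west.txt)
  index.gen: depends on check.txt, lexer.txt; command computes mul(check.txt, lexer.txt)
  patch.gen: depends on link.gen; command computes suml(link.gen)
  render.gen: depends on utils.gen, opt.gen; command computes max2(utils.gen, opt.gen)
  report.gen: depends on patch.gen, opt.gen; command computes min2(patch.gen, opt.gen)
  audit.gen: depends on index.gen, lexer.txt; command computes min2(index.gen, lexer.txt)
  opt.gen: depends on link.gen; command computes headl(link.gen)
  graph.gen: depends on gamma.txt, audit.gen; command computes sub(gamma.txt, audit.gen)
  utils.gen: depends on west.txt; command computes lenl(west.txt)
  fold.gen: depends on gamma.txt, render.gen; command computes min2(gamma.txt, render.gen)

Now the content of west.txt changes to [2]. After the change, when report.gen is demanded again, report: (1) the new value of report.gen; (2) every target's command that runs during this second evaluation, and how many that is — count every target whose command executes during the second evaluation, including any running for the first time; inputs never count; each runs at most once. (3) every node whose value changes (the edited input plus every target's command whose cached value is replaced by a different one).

report.gen now evaluates to -3.
Run set: link.gen, opt.gen, patch.gen, report.gen (4 run).
Changed values: link.gen, patch.gen, report.gen, west.txt.

Initial pass — values computed on the first demand:
  link.gen = concat([0, -5, 5, -5], [-7, -1]) = [0, -5, 5, -5, -7, -1]
  opt.gen = headl([0, -5, 5, -5, -7, -1]) = 0
  patch.gen = suml([0, -5, 5, -5, -7, -1]) = -13
  report.gen = min2(-13, 0) = -13

Second demand — change propagation:
  link.gen: re-runs because west.txt [-7, -1]->[2]; new result [0, -5, 5, -5, 2].
  opt.gen: re-runs because link.gen [0, -5, 5, -5, -7, -1]->[0, -5, 5, -5, 2]; new result 0 (unchanged).
  patch.gen: re-runs because link.gen [0, -5, 5, -5, -7, -1]->[0, -5, 5, -5, 2]; new result -3.
  report.gen: re-runs because patch.gen -13->-3; new result -3.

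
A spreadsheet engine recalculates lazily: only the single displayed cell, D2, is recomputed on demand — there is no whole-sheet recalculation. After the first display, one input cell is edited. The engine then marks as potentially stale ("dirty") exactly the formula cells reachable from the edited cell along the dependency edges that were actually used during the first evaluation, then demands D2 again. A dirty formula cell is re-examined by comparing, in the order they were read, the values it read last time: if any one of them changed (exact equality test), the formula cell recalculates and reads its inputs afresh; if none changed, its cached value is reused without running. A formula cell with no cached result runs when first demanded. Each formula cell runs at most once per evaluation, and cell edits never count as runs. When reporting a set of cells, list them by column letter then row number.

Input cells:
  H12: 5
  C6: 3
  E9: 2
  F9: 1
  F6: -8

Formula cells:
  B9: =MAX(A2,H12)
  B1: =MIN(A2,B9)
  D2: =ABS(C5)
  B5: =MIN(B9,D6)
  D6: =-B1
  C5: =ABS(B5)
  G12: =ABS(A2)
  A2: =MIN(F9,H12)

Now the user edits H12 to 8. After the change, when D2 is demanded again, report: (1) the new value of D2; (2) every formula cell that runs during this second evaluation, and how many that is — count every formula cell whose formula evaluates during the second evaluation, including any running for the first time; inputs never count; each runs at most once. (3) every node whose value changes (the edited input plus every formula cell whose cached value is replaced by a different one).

First evaluation (everything demanded from the output):
  A2 = MIN(1, 5) = 1
  B9 = MAX(1, 5) = 5
  B1 = MIN(1, 5) = 1
  D6 = -(1) = -1
  B5 = MIN(5, -1) = -1
  C5 = ABS(-1) = 1
  D2 = ABS(1) = 1

Propagation after the edit:
  A2: runs — H12 5->8; result 1 (same value as before).
  B9: runs — H12 5->8; result 8.
  B1: runs — B9 5->8; result 1 (same value as before).
  D6: checked — values it read are unchanged (B1 unchanged); reused cached -1 without running.
  B5: runs — B9 5->8; result -1 (same value as before).
  C5: checked — values it read are unchanged (B5 unchanged); reused cached 1 without running.
  D2: checked — values it read are unchanged (C5 unchanged); reused cached 1 without running.

Key observation: the cutoff stops propagation at D6 — its inputs' values are unchanged, so it reuses its cache.

New value of D2: 1.
Formula cells that run: A2, B1, B5, B9 — 4 in total.
Values that change: B9, H12.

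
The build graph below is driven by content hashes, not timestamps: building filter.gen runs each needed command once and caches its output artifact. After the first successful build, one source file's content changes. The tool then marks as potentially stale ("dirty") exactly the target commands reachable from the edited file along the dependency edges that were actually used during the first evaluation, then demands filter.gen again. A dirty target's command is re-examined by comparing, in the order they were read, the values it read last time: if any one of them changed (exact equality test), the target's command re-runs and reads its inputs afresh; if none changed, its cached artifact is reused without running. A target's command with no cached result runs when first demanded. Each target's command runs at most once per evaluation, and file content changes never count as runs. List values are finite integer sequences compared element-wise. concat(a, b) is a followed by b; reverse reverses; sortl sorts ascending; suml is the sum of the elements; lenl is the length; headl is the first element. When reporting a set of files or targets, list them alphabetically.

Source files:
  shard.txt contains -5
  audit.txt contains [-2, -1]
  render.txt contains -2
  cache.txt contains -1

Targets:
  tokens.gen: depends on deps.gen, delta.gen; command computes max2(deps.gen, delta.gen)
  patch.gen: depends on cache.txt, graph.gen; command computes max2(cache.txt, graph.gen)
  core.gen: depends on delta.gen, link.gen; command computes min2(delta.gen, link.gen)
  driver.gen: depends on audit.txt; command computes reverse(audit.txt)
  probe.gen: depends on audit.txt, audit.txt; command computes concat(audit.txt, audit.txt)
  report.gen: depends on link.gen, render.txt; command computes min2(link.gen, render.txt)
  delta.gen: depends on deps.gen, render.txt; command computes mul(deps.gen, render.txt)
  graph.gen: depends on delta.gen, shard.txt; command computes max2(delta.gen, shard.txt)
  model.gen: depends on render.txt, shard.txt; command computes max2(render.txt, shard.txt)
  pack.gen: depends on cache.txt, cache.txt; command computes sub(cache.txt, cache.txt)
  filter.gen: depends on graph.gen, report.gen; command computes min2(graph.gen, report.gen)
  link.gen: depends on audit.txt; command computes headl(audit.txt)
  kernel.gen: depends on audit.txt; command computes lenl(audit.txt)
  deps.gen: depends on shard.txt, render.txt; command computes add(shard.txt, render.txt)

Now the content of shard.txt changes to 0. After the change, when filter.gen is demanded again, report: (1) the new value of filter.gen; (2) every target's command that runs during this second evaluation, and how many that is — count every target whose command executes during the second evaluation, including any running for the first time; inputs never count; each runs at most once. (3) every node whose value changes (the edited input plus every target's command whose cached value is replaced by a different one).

Initial pass — values computed on the first demand:
  deps.gen = add(-5, -2) = -7
  delta.gen = mul(-7, -2) = 14
  graph.gen = max2(14, -5) = 14
  link.gen = headl([-2, -1]) = -2
  report.gen = min2(-2, -2) = -2
  filter.gen = min2(14, -2) = -2

Second demand — change propagation:
  deps.gen: re-runs because shard.txt -5->0; new result -2.
  delta.gen: re-runs because deps.gen -7->-2; new result 4.
  graph.gen: re-runs because delta.gen 14->4; shard.txt -5->0; new result 4.
  filter.gen: re-runs because graph.gen 14->4; new result -2 (unchanged).

filter.gen now evaluates to -2.
Run set: delta.gen, deps.gen, filter.gen, graph.gen (4 run).
Changed values: delta.gen, deps.gen, graph.gen, shard.txt.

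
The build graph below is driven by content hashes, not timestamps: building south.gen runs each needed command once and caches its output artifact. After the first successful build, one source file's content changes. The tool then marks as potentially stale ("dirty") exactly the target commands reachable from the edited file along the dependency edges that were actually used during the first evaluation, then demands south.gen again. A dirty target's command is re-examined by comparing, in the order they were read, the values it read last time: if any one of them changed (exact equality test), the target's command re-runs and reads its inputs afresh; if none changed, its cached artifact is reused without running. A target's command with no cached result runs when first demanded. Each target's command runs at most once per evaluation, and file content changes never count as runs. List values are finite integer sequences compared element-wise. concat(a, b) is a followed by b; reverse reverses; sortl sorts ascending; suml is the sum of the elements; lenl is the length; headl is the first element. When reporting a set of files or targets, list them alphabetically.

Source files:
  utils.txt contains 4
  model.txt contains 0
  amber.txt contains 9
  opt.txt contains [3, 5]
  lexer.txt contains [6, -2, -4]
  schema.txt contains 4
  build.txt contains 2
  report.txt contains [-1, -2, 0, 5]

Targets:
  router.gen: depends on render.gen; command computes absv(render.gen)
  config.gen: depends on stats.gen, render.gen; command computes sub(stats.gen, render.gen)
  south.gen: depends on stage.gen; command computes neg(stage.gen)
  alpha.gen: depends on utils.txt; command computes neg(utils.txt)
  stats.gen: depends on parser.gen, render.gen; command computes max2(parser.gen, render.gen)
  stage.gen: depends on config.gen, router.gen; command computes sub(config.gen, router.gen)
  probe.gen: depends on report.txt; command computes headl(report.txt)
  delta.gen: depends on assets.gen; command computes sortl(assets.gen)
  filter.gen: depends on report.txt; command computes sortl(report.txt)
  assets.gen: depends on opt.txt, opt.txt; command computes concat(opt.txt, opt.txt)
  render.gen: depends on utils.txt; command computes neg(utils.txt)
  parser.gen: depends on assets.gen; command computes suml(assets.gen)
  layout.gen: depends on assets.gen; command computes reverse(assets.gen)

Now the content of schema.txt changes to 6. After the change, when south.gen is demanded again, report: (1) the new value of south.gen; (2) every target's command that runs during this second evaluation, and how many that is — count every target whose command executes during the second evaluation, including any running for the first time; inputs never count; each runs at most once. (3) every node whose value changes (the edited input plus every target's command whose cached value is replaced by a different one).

south.gen now evaluates to -16.
Run set: none (0 run).
Changed values: schema.txt.
The important point: nothing the output needs ever reads schema.txt, so the edit is invisible to it.

Initial pass — values computed on the first demand:
  assets.gen = concat([3, 5], [3, 5]) = [3, 5, 3, 5]
  parser.gen = suml([3, 5, 3, 5]) = 16
  render.gen = neg(4) = -4
  router.gen = absv(-4) = 4
  stats.gen = max2(16, -4) = 16
  config.gen = sub(16, -4) = 20
  stage.gen = sub(20, 4) = 16
  south.gen = neg(16) = -16

Second demand — change propagation:
  no demanded computation ever read schema.txt, so the edit dirties nothing and nothing runs.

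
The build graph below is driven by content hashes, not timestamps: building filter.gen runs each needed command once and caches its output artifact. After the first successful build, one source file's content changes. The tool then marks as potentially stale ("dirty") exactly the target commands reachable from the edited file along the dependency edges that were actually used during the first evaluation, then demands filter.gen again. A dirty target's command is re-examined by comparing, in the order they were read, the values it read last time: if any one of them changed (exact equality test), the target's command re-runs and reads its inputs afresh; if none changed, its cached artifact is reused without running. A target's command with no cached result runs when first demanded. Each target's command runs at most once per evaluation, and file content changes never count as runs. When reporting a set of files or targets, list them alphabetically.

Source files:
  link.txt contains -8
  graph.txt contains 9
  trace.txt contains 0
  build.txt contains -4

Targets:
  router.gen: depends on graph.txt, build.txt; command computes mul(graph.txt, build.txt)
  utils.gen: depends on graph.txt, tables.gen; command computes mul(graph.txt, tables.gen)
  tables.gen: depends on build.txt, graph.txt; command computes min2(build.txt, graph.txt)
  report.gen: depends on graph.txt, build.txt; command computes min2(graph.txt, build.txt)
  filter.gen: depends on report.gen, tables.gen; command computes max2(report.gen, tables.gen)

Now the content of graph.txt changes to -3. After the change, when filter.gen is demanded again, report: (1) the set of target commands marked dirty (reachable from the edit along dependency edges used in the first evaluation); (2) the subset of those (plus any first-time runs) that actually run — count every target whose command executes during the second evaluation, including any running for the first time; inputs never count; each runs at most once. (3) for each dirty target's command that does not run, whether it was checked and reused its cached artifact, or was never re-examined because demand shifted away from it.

Initial pass — values computed on the first demand:
  report.gen = min2(9, -4) = -4
  tables.gen = min2(-4, 9) = -4
  filter.gen = max2(-4, -4) = -4

Second demand — change propagation:
  report.gen: re-runs because graph.txt 9->-3; new result -4 (unchanged).
  tables.gen: re-runs because graph.txt 9->-3; new result -4 (unchanged).
  filter.gen: re-examined; everything it read last time is the same (report.gen unchanged, tables.gen unchanged) — cache -4 kept, no run.

The important point: at filter.gen every value read last time is unchanged, so the dirty flag clears without a run.

Dirty set: filter.gen, report.gen, tables.gen.
Run set: report.gen, tables.gen (2 run).
Re-examined without running (cache reused): filter.gen.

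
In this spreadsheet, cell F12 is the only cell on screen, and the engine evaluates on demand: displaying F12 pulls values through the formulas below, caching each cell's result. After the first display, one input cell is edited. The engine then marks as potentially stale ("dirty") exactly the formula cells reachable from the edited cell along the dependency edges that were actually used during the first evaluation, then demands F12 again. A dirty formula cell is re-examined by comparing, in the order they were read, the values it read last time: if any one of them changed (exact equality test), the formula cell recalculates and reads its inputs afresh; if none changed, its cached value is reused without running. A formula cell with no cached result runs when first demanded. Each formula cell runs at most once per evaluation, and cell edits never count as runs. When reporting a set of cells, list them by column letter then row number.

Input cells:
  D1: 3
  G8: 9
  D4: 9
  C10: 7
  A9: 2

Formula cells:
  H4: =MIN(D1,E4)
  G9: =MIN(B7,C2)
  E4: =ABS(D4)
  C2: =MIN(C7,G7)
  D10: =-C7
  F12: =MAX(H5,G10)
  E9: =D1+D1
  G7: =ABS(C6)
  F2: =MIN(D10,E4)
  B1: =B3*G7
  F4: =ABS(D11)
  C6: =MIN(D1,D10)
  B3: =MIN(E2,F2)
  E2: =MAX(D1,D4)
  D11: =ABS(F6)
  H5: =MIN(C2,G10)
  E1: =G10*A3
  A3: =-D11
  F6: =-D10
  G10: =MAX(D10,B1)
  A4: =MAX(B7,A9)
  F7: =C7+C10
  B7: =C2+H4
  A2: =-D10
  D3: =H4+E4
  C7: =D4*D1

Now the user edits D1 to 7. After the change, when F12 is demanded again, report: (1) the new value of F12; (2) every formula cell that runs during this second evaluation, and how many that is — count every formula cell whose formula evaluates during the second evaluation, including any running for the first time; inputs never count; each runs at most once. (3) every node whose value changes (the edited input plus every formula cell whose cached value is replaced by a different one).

F12 now evaluates to -63.
Run set: B1, B3, C2, C6, C7, D10, E2, F2, F12, G7, G10, H5 (12 run).
Changed values: B1, B3, C2, C6, C7, D1, D10, F2, F12, G7, G10, H5.

Initial pass — values computed on the first demand:
  C7 = 9 * 3 = 27
  D10 = -(27) = -27
  C6 = MIN(3, -27) = -27
  E2 = MAX(3, 9) = 9
  E4 = ABS(9) = 9
  F2 = MIN(-27, 9) = -27
  B3 = MIN(9, -27) = -27
  G7 = ABS(-27) = 27
  B1 = -27 * 27 = -729
  C2 = MIN(27, 27) = 27
  G10 = MAX(-27, -729) = -27
  H5 = MIN(27, -27) = -27
  F12 = MAX(-27, -27) = -27

Second demand — change propagation:
  C7: re-runs because D1 3->7; new result 63.
  D10: re-runs because C7 27->63; new result -63.
  C6: re-runs because D1 3->7; D10 -27->-63; new result -63.
  E2: re-runs because D1 3->7; new result 9 (unchanged).
  F2: re-runs because D10 -27->-63; new result -63.
  B3: re-runs because F2 -27->-63; new result -63.
  G7: re-runs because C6 -27->-63; new result 63.
  B1: re-runs because B3 -27->-63; G7 27->63; new result -3969.
  C2: re-runs because C7 27->63; G7 27->63; new result 63.
  G10: re-runs because D10 -27->-63; B1 -729->-3969; new result -63.
  H5: re-runs because C2 27->63; G10 -27->-63; new result -63.
  F12: re-runs because H5 -27->-63; G10 -27->-63; new result -63.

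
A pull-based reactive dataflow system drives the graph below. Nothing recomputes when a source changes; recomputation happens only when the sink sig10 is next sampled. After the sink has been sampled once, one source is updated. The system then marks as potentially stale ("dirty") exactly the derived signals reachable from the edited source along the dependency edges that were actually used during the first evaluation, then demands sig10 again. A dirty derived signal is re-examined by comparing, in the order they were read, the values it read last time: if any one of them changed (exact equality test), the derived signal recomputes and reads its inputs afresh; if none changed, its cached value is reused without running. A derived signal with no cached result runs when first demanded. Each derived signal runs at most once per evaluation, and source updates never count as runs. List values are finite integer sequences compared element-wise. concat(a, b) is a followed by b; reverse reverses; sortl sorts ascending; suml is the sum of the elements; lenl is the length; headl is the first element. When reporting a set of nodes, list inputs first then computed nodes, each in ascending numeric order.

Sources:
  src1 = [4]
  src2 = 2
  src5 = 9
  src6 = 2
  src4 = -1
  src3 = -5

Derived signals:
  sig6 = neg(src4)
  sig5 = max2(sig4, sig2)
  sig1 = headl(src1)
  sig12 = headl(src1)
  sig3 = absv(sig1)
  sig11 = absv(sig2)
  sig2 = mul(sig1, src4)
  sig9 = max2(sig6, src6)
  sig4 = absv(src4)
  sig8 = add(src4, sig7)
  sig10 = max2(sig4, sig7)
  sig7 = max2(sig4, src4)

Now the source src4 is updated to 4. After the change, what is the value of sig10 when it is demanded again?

New value of sig10: 4.

First evaluation (everything demanded from the output):
  sig4 = absv(-1) = 1
  sig7 = max2(1, -1) = 1
  sig10 = max2(1, 1) = 1

Propagation after the edit:
  sig4: runs — src4 -1->4; result 4.
  sig7: runs — sig4 1->4; src4 -1->4; result 4.
  sig10: runs — sig4 1->4; sig7 1->4; result 4.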